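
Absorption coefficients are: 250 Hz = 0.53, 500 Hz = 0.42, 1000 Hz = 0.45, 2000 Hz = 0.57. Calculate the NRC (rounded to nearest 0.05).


Given values:
  a_250 = 0.53, a_500 = 0.42
  a_1000 = 0.45, a_2000 = 0.57
Formula: NRC = (a250 + a500 + a1000 + a2000) / 4
Sum = 0.53 + 0.42 + 0.45 + 0.57 = 1.97
NRC = 1.97 / 4 = 0.4925
Rounded to nearest 0.05: 0.5

0.5


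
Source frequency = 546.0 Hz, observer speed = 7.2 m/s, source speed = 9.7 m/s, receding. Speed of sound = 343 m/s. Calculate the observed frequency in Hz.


Given values:
  f_s = 546.0 Hz, v_o = 7.2 m/s, v_s = 9.7 m/s
  Direction: receding
Formula: f_o = f_s * (c - v_o) / (c + v_s)
Numerator: c - v_o = 343 - 7.2 = 335.8
Denominator: c + v_s = 343 + 9.7 = 352.7
f_o = 546.0 * 335.8 / 352.7 = 519.84

519.84 Hz


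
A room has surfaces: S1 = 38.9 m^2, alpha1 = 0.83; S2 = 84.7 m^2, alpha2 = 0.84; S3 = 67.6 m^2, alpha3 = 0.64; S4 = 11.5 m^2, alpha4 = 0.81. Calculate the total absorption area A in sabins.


Given surfaces:
  Surface 1: 38.9 * 0.83 = 32.287
  Surface 2: 84.7 * 0.84 = 71.148
  Surface 3: 67.6 * 0.64 = 43.264
  Surface 4: 11.5 * 0.81 = 9.315
Formula: A = sum(Si * alpha_i)
A = 32.287 + 71.148 + 43.264 + 9.315
A = 156.01

156.01 sabins


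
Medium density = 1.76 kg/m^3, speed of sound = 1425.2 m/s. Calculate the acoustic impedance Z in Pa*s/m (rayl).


Given values:
  rho = 1.76 kg/m^3
  c = 1425.2 m/s
Formula: Z = rho * c
Z = 1.76 * 1425.2
Z = 2508.35

2508.35 rayl


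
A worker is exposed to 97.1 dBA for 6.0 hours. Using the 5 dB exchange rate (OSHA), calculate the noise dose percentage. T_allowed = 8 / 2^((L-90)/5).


Given values:
  L = 97.1 dBA, T = 6.0 hours
Formula: T_allowed = 8 / 2^((L - 90) / 5)
Compute exponent: (97.1 - 90) / 5 = 1.42
Compute 2^(1.42) = 2.675855
T_allowed = 8 / 2.675855 = 2.989699 hours
Dose = (T / T_allowed) * 100
Dose = (6.0 / 2.989699) * 100 = 200.69

200.69 %


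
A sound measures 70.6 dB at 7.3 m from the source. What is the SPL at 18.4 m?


Given values:
  SPL1 = 70.6 dB, r1 = 7.3 m, r2 = 18.4 m
Formula: SPL2 = SPL1 - 20 * log10(r2 / r1)
Compute ratio: r2 / r1 = 18.4 / 7.3 = 2.5205
Compute log10: log10(2.5205) = 0.401487
Compute drop: 20 * 0.401487 = 8.0297
SPL2 = 70.6 - 8.0297 = 62.57

62.57 dB


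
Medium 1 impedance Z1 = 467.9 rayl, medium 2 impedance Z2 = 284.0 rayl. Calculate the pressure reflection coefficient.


Given values:
  Z1 = 467.9 rayl, Z2 = 284.0 rayl
Formula: R = (Z2 - Z1) / (Z2 + Z1)
Numerator: Z2 - Z1 = 284.0 - 467.9 = -183.9
Denominator: Z2 + Z1 = 284.0 + 467.9 = 751.9
R = -183.9 / 751.9 = -0.2446

-0.2446


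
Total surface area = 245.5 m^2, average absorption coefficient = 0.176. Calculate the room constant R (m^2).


Given values:
  S = 245.5 m^2, alpha = 0.176
Formula: R = S * alpha / (1 - alpha)
Numerator: 245.5 * 0.176 = 43.208
Denominator: 1 - 0.176 = 0.824
R = 43.208 / 0.824 = 52.44

52.44 m^2


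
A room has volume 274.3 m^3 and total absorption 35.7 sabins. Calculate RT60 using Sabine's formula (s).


Given values:
  V = 274.3 m^3
  A = 35.7 sabins
Formula: RT60 = 0.161 * V / A
Numerator: 0.161 * 274.3 = 44.1623
RT60 = 44.1623 / 35.7 = 1.237

1.237 s


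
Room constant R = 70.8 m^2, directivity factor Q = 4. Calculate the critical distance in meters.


Given values:
  R = 70.8 m^2, Q = 4
Formula: d_c = 0.141 * sqrt(Q * R)
Compute Q * R = 4 * 70.8 = 283.2
Compute sqrt(283.2) = 16.8285
d_c = 0.141 * 16.8285 = 2.373

2.373 m


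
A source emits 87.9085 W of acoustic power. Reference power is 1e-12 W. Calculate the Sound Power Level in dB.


Given values:
  W = 87.9085 W
  W_ref = 1e-12 W
Formula: SWL = 10 * log10(W / W_ref)
Compute ratio: W / W_ref = 87908500000000
Compute log10: log10(87908500000000) = 13.944031
Multiply: SWL = 10 * 13.944031 = 139.44

139.44 dB


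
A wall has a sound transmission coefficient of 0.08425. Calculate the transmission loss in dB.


Given values:
  tau = 0.08425
Formula: TL = 10 * log10(1 / tau)
Compute 1 / tau = 1 / 0.08425 = 11.8694
Compute log10(11.8694) = 1.074429
TL = 10 * 1.074429 = 10.74

10.74 dB


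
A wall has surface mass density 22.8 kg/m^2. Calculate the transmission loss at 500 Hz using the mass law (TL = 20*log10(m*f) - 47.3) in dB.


Given values:
  m = 22.8 kg/m^2, f = 500 Hz
Formula: TL = 20 * log10(m * f) - 47.3
Compute m * f = 22.8 * 500 = 11400.0
Compute log10(11400.0) = 4.056905
Compute 20 * 4.056905 = 81.1381
TL = 81.1381 - 47.3 = 33.84

33.84 dB


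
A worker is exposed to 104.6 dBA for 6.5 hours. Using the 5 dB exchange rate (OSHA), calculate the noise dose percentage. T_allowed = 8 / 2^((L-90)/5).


Given values:
  L = 104.6 dBA, T = 6.5 hours
Formula: T_allowed = 8 / 2^((L - 90) / 5)
Compute exponent: (104.6 - 90) / 5 = 2.92
Compute 2^(2.92) = 7.568461
T_allowed = 8 / 7.568461 = 1.057018 hours
Dose = (T / T_allowed) * 100
Dose = (6.5 / 1.057018) * 100 = 614.94

614.94 %


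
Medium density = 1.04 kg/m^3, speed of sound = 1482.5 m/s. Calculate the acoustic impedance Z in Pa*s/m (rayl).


Given values:
  rho = 1.04 kg/m^3
  c = 1482.5 m/s
Formula: Z = rho * c
Z = 1.04 * 1482.5
Z = 1541.8

1541.8 rayl


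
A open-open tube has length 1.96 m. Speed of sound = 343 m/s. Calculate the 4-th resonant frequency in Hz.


Given values:
  Tube type: open-open, L = 1.96 m, c = 343 m/s, n = 4
Formula: f_n = n * c / (2 * L)
Compute 2 * L = 2 * 1.96 = 3.92
f = 4 * 343 / 3.92
f = 350.0

350.0 Hz


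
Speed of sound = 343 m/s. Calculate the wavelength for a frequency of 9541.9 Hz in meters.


Given values:
  c = 343 m/s, f = 9541.9 Hz
Formula: lambda = c / f
lambda = 343 / 9541.9
lambda = 0.0359

0.0359 m


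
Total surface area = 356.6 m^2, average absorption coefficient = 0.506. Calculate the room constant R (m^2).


Given values:
  S = 356.6 m^2, alpha = 0.506
Formula: R = S * alpha / (1 - alpha)
Numerator: 356.6 * 0.506 = 180.4396
Denominator: 1 - 0.506 = 0.494
R = 180.4396 / 0.494 = 365.26

365.26 m^2


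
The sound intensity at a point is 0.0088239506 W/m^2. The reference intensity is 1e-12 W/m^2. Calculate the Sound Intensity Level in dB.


Given values:
  I = 0.0088239506 W/m^2
  I_ref = 1e-12 W/m^2
Formula: SIL = 10 * log10(I / I_ref)
Compute ratio: I / I_ref = 8823950600
Compute log10: log10(8823950600) = 9.945663
Multiply: SIL = 10 * 9.945663 = 99.46

99.46 dB


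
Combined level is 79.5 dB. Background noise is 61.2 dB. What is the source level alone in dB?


Given values:
  L_total = 79.5 dB, L_bg = 61.2 dB
Formula: L_source = 10 * log10(10^(L_total/10) - 10^(L_bg/10))
Convert to linear:
  10^(79.5/10) = 89125093.8134
  10^(61.2/10) = 1318256.7386
Difference: 89125093.8134 - 1318256.7386 = 87806837.0748
L_source = 10 * log10(87806837.0748) = 79.44

79.44 dB


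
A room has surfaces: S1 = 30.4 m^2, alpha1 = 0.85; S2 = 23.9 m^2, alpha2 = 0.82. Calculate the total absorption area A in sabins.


Given surfaces:
  Surface 1: 30.4 * 0.85 = 25.84
  Surface 2: 23.9 * 0.82 = 19.598
Formula: A = sum(Si * alpha_i)
A = 25.84 + 19.598
A = 45.44

45.44 sabins


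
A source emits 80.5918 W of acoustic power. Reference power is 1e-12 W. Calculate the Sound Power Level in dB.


Given values:
  W = 80.5918 W
  W_ref = 1e-12 W
Formula: SWL = 10 * log10(W / W_ref)
Compute ratio: W / W_ref = 80591800000000
Compute log10: log10(80591800000000) = 13.906291
Multiply: SWL = 10 * 13.906291 = 139.06

139.06 dB


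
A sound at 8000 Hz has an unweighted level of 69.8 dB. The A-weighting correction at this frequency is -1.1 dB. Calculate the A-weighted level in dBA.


Given values:
  SPL = 69.8 dB
  A-weighting at 8000 Hz = -1.1 dB
Formula: L_A = SPL + A_weight
L_A = 69.8 + (-1.1)
L_A = 68.7

68.7 dBA


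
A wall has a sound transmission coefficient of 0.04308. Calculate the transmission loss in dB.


Given values:
  tau = 0.04308
Formula: TL = 10 * log10(1 / tau)
Compute 1 / tau = 1 / 0.04308 = 23.2126
Compute log10(23.2126) = 1.365724
TL = 10 * 1.365724 = 13.66

13.66 dB


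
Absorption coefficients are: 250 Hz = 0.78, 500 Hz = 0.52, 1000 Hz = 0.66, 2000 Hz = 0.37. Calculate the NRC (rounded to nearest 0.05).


Given values:
  a_250 = 0.78, a_500 = 0.52
  a_1000 = 0.66, a_2000 = 0.37
Formula: NRC = (a250 + a500 + a1000 + a2000) / 4
Sum = 0.78 + 0.52 + 0.66 + 0.37 = 2.33
NRC = 2.33 / 4 = 0.5825
Rounded to nearest 0.05: 0.6

0.6


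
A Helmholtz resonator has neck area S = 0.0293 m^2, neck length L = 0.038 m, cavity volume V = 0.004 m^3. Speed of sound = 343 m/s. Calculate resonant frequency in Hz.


Given values:
  S = 0.0293 m^2, L = 0.038 m, V = 0.004 m^3, c = 343 m/s
Formula: f = (c / (2*pi)) * sqrt(S / (V * L))
Compute V * L = 0.004 * 0.038 = 0.000152
Compute S / (V * L) = 0.0293 / 0.000152 = 192.7632
Compute sqrt(192.7632) = 13.883919
Compute c / (2*pi) = 343 / 6.283185 = 54.590148
f = 54.590148 * 13.883919 = 757.93

757.93 Hz


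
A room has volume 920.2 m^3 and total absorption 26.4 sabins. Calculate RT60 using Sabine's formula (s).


Given values:
  V = 920.2 m^3
  A = 26.4 sabins
Formula: RT60 = 0.161 * V / A
Numerator: 0.161 * 920.2 = 148.1522
RT60 = 148.1522 / 26.4 = 5.612

5.612 s


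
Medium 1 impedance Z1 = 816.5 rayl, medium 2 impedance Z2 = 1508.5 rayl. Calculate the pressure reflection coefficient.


Given values:
  Z1 = 816.5 rayl, Z2 = 1508.5 rayl
Formula: R = (Z2 - Z1) / (Z2 + Z1)
Numerator: Z2 - Z1 = 1508.5 - 816.5 = 692.0
Denominator: Z2 + Z1 = 1508.5 + 816.5 = 2325.0
R = 692.0 / 2325.0 = 0.2976

0.2976


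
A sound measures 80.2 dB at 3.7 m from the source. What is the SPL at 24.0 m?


Given values:
  SPL1 = 80.2 dB, r1 = 3.7 m, r2 = 24.0 m
Formula: SPL2 = SPL1 - 20 * log10(r2 / r1)
Compute ratio: r2 / r1 = 24.0 / 3.7 = 6.4865
Compute log10: log10(6.4865) = 0.81201
Compute drop: 20 * 0.81201 = 16.2402
SPL2 = 80.2 - 16.2402 = 63.96

63.96 dB


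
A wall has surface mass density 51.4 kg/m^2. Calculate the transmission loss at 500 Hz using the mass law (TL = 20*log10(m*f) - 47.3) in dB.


Given values:
  m = 51.4 kg/m^2, f = 500 Hz
Formula: TL = 20 * log10(m * f) - 47.3
Compute m * f = 51.4 * 500 = 25700.0
Compute log10(25700.0) = 4.409933
Compute 20 * 4.409933 = 88.1987
TL = 88.1987 - 47.3 = 40.9

40.9 dB


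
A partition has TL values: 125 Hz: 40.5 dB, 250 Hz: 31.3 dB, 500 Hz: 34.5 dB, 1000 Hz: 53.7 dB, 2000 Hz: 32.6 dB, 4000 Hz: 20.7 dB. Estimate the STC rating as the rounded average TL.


Given TL values at each frequency:
  125 Hz: 40.5 dB
  250 Hz: 31.3 dB
  500 Hz: 34.5 dB
  1000 Hz: 53.7 dB
  2000 Hz: 32.6 dB
  4000 Hz: 20.7 dB
Formula: STC ~ round(average of TL values)
Sum = 40.5 + 31.3 + 34.5 + 53.7 + 32.6 + 20.7 = 213.3
Average = 213.3 / 6 = 35.55
Rounded: 36

36


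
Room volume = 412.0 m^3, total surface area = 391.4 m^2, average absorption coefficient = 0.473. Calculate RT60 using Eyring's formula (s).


Given values:
  V = 412.0 m^3, S = 391.4 m^2, alpha = 0.473
Formula: RT60 = 0.161 * V / (-S * ln(1 - alpha))
Compute ln(1 - 0.473) = ln(0.527) = -0.640555
Denominator: -391.4 * -0.640555 = 250.7132
Numerator: 0.161 * 412.0 = 66.332
RT60 = 66.332 / 250.7132 = 0.265

0.265 s


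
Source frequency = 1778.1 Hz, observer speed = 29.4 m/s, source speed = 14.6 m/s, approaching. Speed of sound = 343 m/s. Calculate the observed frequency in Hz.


Given values:
  f_s = 1778.1 Hz, v_o = 29.4 m/s, v_s = 14.6 m/s
  Direction: approaching
Formula: f_o = f_s * (c + v_o) / (c - v_s)
Numerator: c + v_o = 343 + 29.4 = 372.4
Denominator: c - v_s = 343 - 14.6 = 328.4
f_o = 1778.1 * 372.4 / 328.4 = 2016.34

2016.34 Hz


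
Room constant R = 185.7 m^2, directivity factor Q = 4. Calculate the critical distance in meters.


Given values:
  R = 185.7 m^2, Q = 4
Formula: d_c = 0.141 * sqrt(Q * R)
Compute Q * R = 4 * 185.7 = 742.8
Compute sqrt(742.8) = 27.2544
d_c = 0.141 * 27.2544 = 3.843

3.843 m


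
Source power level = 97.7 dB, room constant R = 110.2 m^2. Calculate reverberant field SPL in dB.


Given values:
  Lw = 97.7 dB, R = 110.2 m^2
Formula: SPL = Lw + 10 * log10(4 / R)
Compute 4 / R = 4 / 110.2 = 0.036298
Compute 10 * log10(0.036298) = -14.4012
SPL = 97.7 + (-14.4012) = 83.3

83.3 dB


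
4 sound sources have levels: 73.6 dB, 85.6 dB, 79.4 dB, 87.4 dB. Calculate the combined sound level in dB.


Formula: L_total = 10 * log10( sum(10^(Li/10)) )
  Source 1: 10^(73.6/10) = 22908676.5277
  Source 2: 10^(85.6/10) = 363078054.7701
  Source 3: 10^(79.4/10) = 87096358.9956
  Source 4: 10^(87.4/10) = 549540873.8576
Sum of linear values = 1022623964.151
L_total = 10 * log10(1022623964.151) = 90.1

90.1 dB


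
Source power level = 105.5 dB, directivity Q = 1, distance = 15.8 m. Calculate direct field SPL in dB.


Given values:
  Lw = 105.5 dB, Q = 1, r = 15.8 m
Formula: SPL = Lw + 10 * log10(Q / (4 * pi * r^2))
Compute 4 * pi * r^2 = 4 * pi * 15.8^2 = 3137.0688
Compute Q / denom = 1 / 3137.0688 = 0.00031877
Compute 10 * log10(0.00031877) = -34.9652
SPL = 105.5 + (-34.9652) = 70.53

70.53 dB


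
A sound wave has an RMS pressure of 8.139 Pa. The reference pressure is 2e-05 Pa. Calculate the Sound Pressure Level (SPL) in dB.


Given values:
  p = 8.139 Pa
  p_ref = 2e-05 Pa
Formula: SPL = 20 * log10(p / p_ref)
Compute ratio: p / p_ref = 8.139 / 2e-05 = 406950
Compute log10: log10(406950) = 5.609541
Multiply: SPL = 20 * 5.609541 = 112.19

112.19 dB


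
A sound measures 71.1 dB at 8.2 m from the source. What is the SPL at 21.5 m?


Given values:
  SPL1 = 71.1 dB, r1 = 8.2 m, r2 = 21.5 m
Formula: SPL2 = SPL1 - 20 * log10(r2 / r1)
Compute ratio: r2 / r1 = 21.5 / 8.2 = 2.622
Compute log10: log10(2.622) = 0.418633
Compute drop: 20 * 0.418633 = 8.3727
SPL2 = 71.1 - 8.3727 = 62.73

62.73 dB


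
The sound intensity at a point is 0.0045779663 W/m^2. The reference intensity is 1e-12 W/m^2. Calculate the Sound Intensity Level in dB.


Given values:
  I = 0.0045779663 W/m^2
  I_ref = 1e-12 W/m^2
Formula: SIL = 10 * log10(I / I_ref)
Compute ratio: I / I_ref = 4577966300
Compute log10: log10(4577966300) = 9.660673
Multiply: SIL = 10 * 9.660673 = 96.61

96.61 dB


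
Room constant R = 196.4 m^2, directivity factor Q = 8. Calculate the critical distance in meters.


Given values:
  R = 196.4 m^2, Q = 8
Formula: d_c = 0.141 * sqrt(Q * R)
Compute Q * R = 8 * 196.4 = 1571.2
Compute sqrt(1571.2) = 39.6384
d_c = 0.141 * 39.6384 = 5.589

5.589 m


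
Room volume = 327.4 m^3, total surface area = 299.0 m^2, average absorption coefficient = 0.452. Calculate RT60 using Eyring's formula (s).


Given values:
  V = 327.4 m^3, S = 299.0 m^2, alpha = 0.452
Formula: RT60 = 0.161 * V / (-S * ln(1 - alpha))
Compute ln(1 - 0.452) = ln(0.548) = -0.60148
Denominator: -299.0 * -0.60148 = 179.8425
Numerator: 0.161 * 327.4 = 52.7114
RT60 = 52.7114 / 179.8425 = 0.293

0.293 s


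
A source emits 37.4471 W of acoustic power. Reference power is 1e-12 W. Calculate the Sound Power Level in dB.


Given values:
  W = 37.4471 W
  W_ref = 1e-12 W
Formula: SWL = 10 * log10(W / W_ref)
Compute ratio: W / W_ref = 37447100000000
Compute log10: log10(37447100000000) = 13.573418
Multiply: SWL = 10 * 13.573418 = 135.73

135.73 dB


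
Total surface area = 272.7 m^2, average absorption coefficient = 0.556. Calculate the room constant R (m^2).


Given values:
  S = 272.7 m^2, alpha = 0.556
Formula: R = S * alpha / (1 - alpha)
Numerator: 272.7 * 0.556 = 151.6212
Denominator: 1 - 0.556 = 0.444
R = 151.6212 / 0.444 = 341.49

341.49 m^2


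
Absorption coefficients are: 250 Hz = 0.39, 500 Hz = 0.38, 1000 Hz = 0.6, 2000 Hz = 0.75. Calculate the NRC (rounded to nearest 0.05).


Given values:
  a_250 = 0.39, a_500 = 0.38
  a_1000 = 0.6, a_2000 = 0.75
Formula: NRC = (a250 + a500 + a1000 + a2000) / 4
Sum = 0.39 + 0.38 + 0.6 + 0.75 = 2.12
NRC = 2.12 / 4 = 0.53
Rounded to nearest 0.05: 0.55

0.55


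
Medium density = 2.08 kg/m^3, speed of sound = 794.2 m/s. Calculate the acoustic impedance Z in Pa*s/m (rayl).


Given values:
  rho = 2.08 kg/m^3
  c = 794.2 m/s
Formula: Z = rho * c
Z = 2.08 * 794.2
Z = 1651.94

1651.94 rayl


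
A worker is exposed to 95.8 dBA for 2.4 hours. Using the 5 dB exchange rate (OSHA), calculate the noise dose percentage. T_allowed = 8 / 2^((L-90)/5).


Given values:
  L = 95.8 dBA, T = 2.4 hours
Formula: T_allowed = 8 / 2^((L - 90) / 5)
Compute exponent: (95.8 - 90) / 5 = 1.16
Compute 2^(1.16) = 2.234574
T_allowed = 8 / 2.234574 = 3.580101 hours
Dose = (T / T_allowed) * 100
Dose = (2.4 / 3.580101) * 100 = 67.04

67.04 %


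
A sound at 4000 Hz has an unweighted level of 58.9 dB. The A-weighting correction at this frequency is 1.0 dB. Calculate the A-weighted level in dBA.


Given values:
  SPL = 58.9 dB
  A-weighting at 4000 Hz = 1.0 dB
Formula: L_A = SPL + A_weight
L_A = 58.9 + (1.0)
L_A = 59.9

59.9 dBA


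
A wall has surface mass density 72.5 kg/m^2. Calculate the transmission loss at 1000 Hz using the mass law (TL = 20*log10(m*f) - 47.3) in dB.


Given values:
  m = 72.5 kg/m^2, f = 1000 Hz
Formula: TL = 20 * log10(m * f) - 47.3
Compute m * f = 72.5 * 1000 = 72500.0
Compute log10(72500.0) = 4.860338
Compute 20 * 4.860338 = 97.2068
TL = 97.2068 - 47.3 = 49.91

49.91 dB


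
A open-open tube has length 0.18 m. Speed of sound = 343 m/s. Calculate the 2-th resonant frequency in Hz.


Given values:
  Tube type: open-open, L = 0.18 m, c = 343 m/s, n = 2
Formula: f_n = n * c / (2 * L)
Compute 2 * L = 2 * 0.18 = 0.36
f = 2 * 343 / 0.36
f = 1905.56

1905.56 Hz


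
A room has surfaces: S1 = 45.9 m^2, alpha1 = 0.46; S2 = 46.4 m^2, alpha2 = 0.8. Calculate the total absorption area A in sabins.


Given surfaces:
  Surface 1: 45.9 * 0.46 = 21.114
  Surface 2: 46.4 * 0.8 = 37.12
Formula: A = sum(Si * alpha_i)
A = 21.114 + 37.12
A = 58.23

58.23 sabins


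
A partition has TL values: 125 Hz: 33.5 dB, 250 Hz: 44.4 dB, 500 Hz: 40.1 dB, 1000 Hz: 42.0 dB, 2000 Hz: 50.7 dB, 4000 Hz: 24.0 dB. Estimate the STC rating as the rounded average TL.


Given TL values at each frequency:
  125 Hz: 33.5 dB
  250 Hz: 44.4 dB
  500 Hz: 40.1 dB
  1000 Hz: 42.0 dB
  2000 Hz: 50.7 dB
  4000 Hz: 24.0 dB
Formula: STC ~ round(average of TL values)
Sum = 33.5 + 44.4 + 40.1 + 42.0 + 50.7 + 24.0 = 234.7
Average = 234.7 / 6 = 39.12
Rounded: 39

39


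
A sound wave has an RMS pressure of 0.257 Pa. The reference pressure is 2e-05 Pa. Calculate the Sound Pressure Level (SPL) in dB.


Given values:
  p = 0.257 Pa
  p_ref = 2e-05 Pa
Formula: SPL = 20 * log10(p / p_ref)
Compute ratio: p / p_ref = 0.257 / 2e-05 = 12850
Compute log10: log10(12850) = 4.108903
Multiply: SPL = 20 * 4.108903 = 82.18

82.18 dB


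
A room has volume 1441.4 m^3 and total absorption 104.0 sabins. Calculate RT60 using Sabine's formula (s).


Given values:
  V = 1441.4 m^3
  A = 104.0 sabins
Formula: RT60 = 0.161 * V / A
Numerator: 0.161 * 1441.4 = 232.0654
RT60 = 232.0654 / 104.0 = 2.231

2.231 s


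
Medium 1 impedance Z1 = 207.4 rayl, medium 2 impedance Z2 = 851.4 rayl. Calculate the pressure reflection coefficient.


Given values:
  Z1 = 207.4 rayl, Z2 = 851.4 rayl
Formula: R = (Z2 - Z1) / (Z2 + Z1)
Numerator: Z2 - Z1 = 851.4 - 207.4 = 644.0
Denominator: Z2 + Z1 = 851.4 + 207.4 = 1058.8
R = 644.0 / 1058.8 = 0.6082

0.6082


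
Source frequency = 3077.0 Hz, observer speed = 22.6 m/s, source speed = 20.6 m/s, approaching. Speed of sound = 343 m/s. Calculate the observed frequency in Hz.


Given values:
  f_s = 3077.0 Hz, v_o = 22.6 m/s, v_s = 20.6 m/s
  Direction: approaching
Formula: f_o = f_s * (c + v_o) / (c - v_s)
Numerator: c + v_o = 343 + 22.6 = 365.6
Denominator: c - v_s = 343 - 20.6 = 322.4
f_o = 3077.0 * 365.6 / 322.4 = 3489.3

3489.3 Hz


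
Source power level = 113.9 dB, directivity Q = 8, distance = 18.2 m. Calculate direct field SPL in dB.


Given values:
  Lw = 113.9 dB, Q = 8, r = 18.2 m
Formula: SPL = Lw + 10 * log10(Q / (4 * pi * r^2))
Compute 4 * pi * r^2 = 4 * pi * 18.2^2 = 4162.4846
Compute Q / denom = 8 / 4162.4846 = 0.00192193
Compute 10 * log10(0.00192193) = -27.1626
SPL = 113.9 + (-27.1626) = 86.74

86.74 dB


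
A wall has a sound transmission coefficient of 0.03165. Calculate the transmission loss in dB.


Given values:
  tau = 0.03165
Formula: TL = 10 * log10(1 / tau)
Compute 1 / tau = 1 / 0.03165 = 31.5956
Compute log10(31.5956) = 1.499627
TL = 10 * 1.499627 = 15.0

15.0 dB


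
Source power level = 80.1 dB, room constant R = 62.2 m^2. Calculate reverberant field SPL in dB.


Given values:
  Lw = 80.1 dB, R = 62.2 m^2
Formula: SPL = Lw + 10 * log10(4 / R)
Compute 4 / R = 4 / 62.2 = 0.064309
Compute 10 * log10(0.064309) = -11.9173
SPL = 80.1 + (-11.9173) = 68.18

68.18 dB


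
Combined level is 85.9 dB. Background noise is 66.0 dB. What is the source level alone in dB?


Given values:
  L_total = 85.9 dB, L_bg = 66.0 dB
Formula: L_source = 10 * log10(10^(L_total/10) - 10^(L_bg/10))
Convert to linear:
  10^(85.9/10) = 389045144.9943
  10^(66.0/10) = 3981071.7055
Difference: 389045144.9943 - 3981071.7055 = 385064073.2888
L_source = 10 * log10(385064073.2888) = 85.86

85.86 dB


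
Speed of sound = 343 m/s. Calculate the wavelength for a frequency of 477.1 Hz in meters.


Given values:
  c = 343 m/s, f = 477.1 Hz
Formula: lambda = c / f
lambda = 343 / 477.1
lambda = 0.7189

0.7189 m


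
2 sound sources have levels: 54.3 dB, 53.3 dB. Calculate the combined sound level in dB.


Formula: L_total = 10 * log10( sum(10^(Li/10)) )
  Source 1: 10^(54.3/10) = 269153.4804
  Source 2: 10^(53.3/10) = 213796.209
Sum of linear values = 482949.6894
L_total = 10 * log10(482949.6894) = 56.84

56.84 dB


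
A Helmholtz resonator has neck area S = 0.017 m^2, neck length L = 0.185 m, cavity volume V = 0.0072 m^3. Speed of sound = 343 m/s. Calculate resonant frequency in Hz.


Given values:
  S = 0.017 m^2, L = 0.185 m, V = 0.0072 m^3, c = 343 m/s
Formula: f = (c / (2*pi)) * sqrt(S / (V * L))
Compute V * L = 0.0072 * 0.185 = 0.001332
Compute S / (V * L) = 0.017 / 0.001332 = 12.7628
Compute sqrt(12.7628) = 3.572506
Compute c / (2*pi) = 343 / 6.283185 = 54.590148
f = 54.590148 * 3.572506 = 195.02

195.02 Hz


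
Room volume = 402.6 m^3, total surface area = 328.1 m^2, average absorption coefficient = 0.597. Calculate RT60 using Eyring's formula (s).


Given values:
  V = 402.6 m^3, S = 328.1 m^2, alpha = 0.597
Formula: RT60 = 0.161 * V / (-S * ln(1 - alpha))
Compute ln(1 - 0.597) = ln(0.403) = -0.908819
Denominator: -328.1 * -0.908819 = 298.1835
Numerator: 0.161 * 402.6 = 64.8186
RT60 = 64.8186 / 298.1835 = 0.217

0.217 s


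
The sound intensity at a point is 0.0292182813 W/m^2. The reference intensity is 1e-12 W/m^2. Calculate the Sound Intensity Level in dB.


Given values:
  I = 0.0292182813 W/m^2
  I_ref = 1e-12 W/m^2
Formula: SIL = 10 * log10(I / I_ref)
Compute ratio: I / I_ref = 29218281300
Compute log10: log10(29218281300) = 10.465655
Multiply: SIL = 10 * 10.465655 = 104.66

104.66 dB


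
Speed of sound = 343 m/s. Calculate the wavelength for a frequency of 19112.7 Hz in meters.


Given values:
  c = 343 m/s, f = 19112.7 Hz
Formula: lambda = c / f
lambda = 343 / 19112.7
lambda = 0.0179

0.0179 m


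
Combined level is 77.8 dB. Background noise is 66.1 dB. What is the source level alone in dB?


Given values:
  L_total = 77.8 dB, L_bg = 66.1 dB
Formula: L_source = 10 * log10(10^(L_total/10) - 10^(L_bg/10))
Convert to linear:
  10^(77.8/10) = 60255958.6074
  10^(66.1/10) = 4073802.778
Difference: 60255958.6074 - 4073802.778 = 56182155.8294
L_source = 10 * log10(56182155.8294) = 77.5

77.5 dB


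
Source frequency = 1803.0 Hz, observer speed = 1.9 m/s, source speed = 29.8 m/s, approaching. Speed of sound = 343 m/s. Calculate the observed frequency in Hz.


Given values:
  f_s = 1803.0 Hz, v_o = 1.9 m/s, v_s = 29.8 m/s
  Direction: approaching
Formula: f_o = f_s * (c + v_o) / (c - v_s)
Numerator: c + v_o = 343 + 1.9 = 344.9
Denominator: c - v_s = 343 - 29.8 = 313.2
f_o = 1803.0 * 344.9 / 313.2 = 1985.49

1985.49 Hz


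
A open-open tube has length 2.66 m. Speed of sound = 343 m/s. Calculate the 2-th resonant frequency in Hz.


Given values:
  Tube type: open-open, L = 2.66 m, c = 343 m/s, n = 2
Formula: f_n = n * c / (2 * L)
Compute 2 * L = 2 * 2.66 = 5.32
f = 2 * 343 / 5.32
f = 128.95

128.95 Hz


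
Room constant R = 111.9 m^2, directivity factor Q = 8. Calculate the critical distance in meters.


Given values:
  R = 111.9 m^2, Q = 8
Formula: d_c = 0.141 * sqrt(Q * R)
Compute Q * R = 8 * 111.9 = 895.2
Compute sqrt(895.2) = 29.9199
d_c = 0.141 * 29.9199 = 4.219

4.219 m


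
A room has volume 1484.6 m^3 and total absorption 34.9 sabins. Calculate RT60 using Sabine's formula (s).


Given values:
  V = 1484.6 m^3
  A = 34.9 sabins
Formula: RT60 = 0.161 * V / A
Numerator: 0.161 * 1484.6 = 239.0206
RT60 = 239.0206 / 34.9 = 6.849

6.849 s


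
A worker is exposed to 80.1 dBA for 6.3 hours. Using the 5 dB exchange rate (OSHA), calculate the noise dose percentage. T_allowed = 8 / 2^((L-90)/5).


Given values:
  L = 80.1 dBA, T = 6.3 hours
Formula: T_allowed = 8 / 2^((L - 90) / 5)
Compute exponent: (80.1 - 90) / 5 = -1.98
Compute 2^(-1.98) = 0.25349
T_allowed = 8 / 0.25349 = 31.55943 hours
Dose = (T / T_allowed) * 100
Dose = (6.3 / 31.55943) * 100 = 19.96

19.96 %


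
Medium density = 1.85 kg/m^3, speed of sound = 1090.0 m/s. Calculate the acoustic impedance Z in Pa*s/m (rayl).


Given values:
  rho = 1.85 kg/m^3
  c = 1090.0 m/s
Formula: Z = rho * c
Z = 1.85 * 1090.0
Z = 2016.5

2016.5 rayl


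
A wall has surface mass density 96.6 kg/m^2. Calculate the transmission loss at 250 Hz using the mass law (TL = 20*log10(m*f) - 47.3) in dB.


Given values:
  m = 96.6 kg/m^2, f = 250 Hz
Formula: TL = 20 * log10(m * f) - 47.3
Compute m * f = 96.6 * 250 = 24150.0
Compute log10(24150.0) = 4.382917
Compute 20 * 4.382917 = 87.6583
TL = 87.6583 - 47.3 = 40.36

40.36 dB


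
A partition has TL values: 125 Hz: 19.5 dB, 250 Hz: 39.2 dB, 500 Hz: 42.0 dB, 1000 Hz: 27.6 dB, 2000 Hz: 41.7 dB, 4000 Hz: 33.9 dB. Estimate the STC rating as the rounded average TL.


Given TL values at each frequency:
  125 Hz: 19.5 dB
  250 Hz: 39.2 dB
  500 Hz: 42.0 dB
  1000 Hz: 27.6 dB
  2000 Hz: 41.7 dB
  4000 Hz: 33.9 dB
Formula: STC ~ round(average of TL values)
Sum = 19.5 + 39.2 + 42.0 + 27.6 + 41.7 + 33.9 = 203.9
Average = 203.9 / 6 = 33.98
Rounded: 34

34


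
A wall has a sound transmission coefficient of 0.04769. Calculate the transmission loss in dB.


Given values:
  tau = 0.04769
Formula: TL = 10 * log10(1 / tau)
Compute 1 / tau = 1 / 0.04769 = 20.9688
Compute log10(20.9688) = 1.321574
TL = 10 * 1.321574 = 13.22

13.22 dB


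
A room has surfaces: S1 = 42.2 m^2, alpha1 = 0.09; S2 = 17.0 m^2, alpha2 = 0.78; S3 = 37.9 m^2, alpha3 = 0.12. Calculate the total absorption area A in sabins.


Given surfaces:
  Surface 1: 42.2 * 0.09 = 3.798
  Surface 2: 17.0 * 0.78 = 13.26
  Surface 3: 37.9 * 0.12 = 4.548
Formula: A = sum(Si * alpha_i)
A = 3.798 + 13.26 + 4.548
A = 21.61

21.61 sabins


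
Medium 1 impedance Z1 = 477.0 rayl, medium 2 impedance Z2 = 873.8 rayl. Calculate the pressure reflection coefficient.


Given values:
  Z1 = 477.0 rayl, Z2 = 873.8 rayl
Formula: R = (Z2 - Z1) / (Z2 + Z1)
Numerator: Z2 - Z1 = 873.8 - 477.0 = 396.8
Denominator: Z2 + Z1 = 873.8 + 477.0 = 1350.8
R = 396.8 / 1350.8 = 0.2938

0.2938


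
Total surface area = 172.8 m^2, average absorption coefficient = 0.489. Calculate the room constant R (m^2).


Given values:
  S = 172.8 m^2, alpha = 0.489
Formula: R = S * alpha / (1 - alpha)
Numerator: 172.8 * 0.489 = 84.4992
Denominator: 1 - 0.489 = 0.511
R = 84.4992 / 0.511 = 165.36

165.36 m^2


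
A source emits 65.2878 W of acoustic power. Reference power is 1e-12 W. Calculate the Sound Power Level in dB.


Given values:
  W = 65.2878 W
  W_ref = 1e-12 W
Formula: SWL = 10 * log10(W / W_ref)
Compute ratio: W / W_ref = 65287800000000
Compute log10: log10(65287800000000) = 13.814832
Multiply: SWL = 10 * 13.814832 = 138.15

138.15 dB


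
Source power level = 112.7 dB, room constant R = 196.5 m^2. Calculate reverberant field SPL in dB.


Given values:
  Lw = 112.7 dB, R = 196.5 m^2
Formula: SPL = Lw + 10 * log10(4 / R)
Compute 4 / R = 4 / 196.5 = 0.020356
Compute 10 * log10(0.020356) = -16.9131
SPL = 112.7 + (-16.9131) = 95.79

95.79 dB


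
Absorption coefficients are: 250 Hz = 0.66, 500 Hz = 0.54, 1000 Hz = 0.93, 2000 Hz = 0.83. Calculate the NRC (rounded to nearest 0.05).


Given values:
  a_250 = 0.66, a_500 = 0.54
  a_1000 = 0.93, a_2000 = 0.83
Formula: NRC = (a250 + a500 + a1000 + a2000) / 4
Sum = 0.66 + 0.54 + 0.93 + 0.83 = 2.96
NRC = 2.96 / 4 = 0.74
Rounded to nearest 0.05: 0.75

0.75


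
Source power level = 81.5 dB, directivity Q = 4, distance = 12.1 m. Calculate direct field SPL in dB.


Given values:
  Lw = 81.5 dB, Q = 4, r = 12.1 m
Formula: SPL = Lw + 10 * log10(Q / (4 * pi * r^2))
Compute 4 * pi * r^2 = 4 * pi * 12.1^2 = 1839.8423
Compute Q / denom = 4 / 1839.8423 = 0.0021741
Compute 10 * log10(0.0021741) = -26.6272
SPL = 81.5 + (-26.6272) = 54.87

54.87 dB


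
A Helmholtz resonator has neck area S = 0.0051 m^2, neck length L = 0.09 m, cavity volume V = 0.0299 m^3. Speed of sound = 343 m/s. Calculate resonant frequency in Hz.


Given values:
  S = 0.0051 m^2, L = 0.09 m, V = 0.0299 m^3, c = 343 m/s
Formula: f = (c / (2*pi)) * sqrt(S / (V * L))
Compute V * L = 0.0299 * 0.09 = 0.002691
Compute S / (V * L) = 0.0051 / 0.002691 = 1.8952
Compute sqrt(1.8952) = 1.376663
Compute c / (2*pi) = 343 / 6.283185 = 54.590148
f = 54.590148 * 1.376663 = 75.15

75.15 Hz


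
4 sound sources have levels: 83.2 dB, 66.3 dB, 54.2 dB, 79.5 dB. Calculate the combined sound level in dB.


Formula: L_total = 10 * log10( sum(10^(Li/10)) )
  Source 1: 10^(83.2/10) = 208929613.0854
  Source 2: 10^(66.3/10) = 4265795.188
  Source 3: 10^(54.2/10) = 263026.7992
  Source 4: 10^(79.5/10) = 89125093.8134
Sum of linear values = 302583528.886
L_total = 10 * log10(302583528.886) = 84.81

84.81 dB


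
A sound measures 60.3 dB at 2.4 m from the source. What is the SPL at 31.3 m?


Given values:
  SPL1 = 60.3 dB, r1 = 2.4 m, r2 = 31.3 m
Formula: SPL2 = SPL1 - 20 * log10(r2 / r1)
Compute ratio: r2 / r1 = 31.3 / 2.4 = 13.0417
Compute log10: log10(13.0417) = 1.115334
Compute drop: 20 * 1.115334 = 22.3067
SPL2 = 60.3 - 22.3067 = 37.99

37.99 dB


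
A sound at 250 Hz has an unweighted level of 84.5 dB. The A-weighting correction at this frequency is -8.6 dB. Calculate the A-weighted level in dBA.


Given values:
  SPL = 84.5 dB
  A-weighting at 250 Hz = -8.6 dB
Formula: L_A = SPL + A_weight
L_A = 84.5 + (-8.6)
L_A = 75.9

75.9 dBA


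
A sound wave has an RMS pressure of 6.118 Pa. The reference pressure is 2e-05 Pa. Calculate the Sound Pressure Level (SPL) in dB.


Given values:
  p = 6.118 Pa
  p_ref = 2e-05 Pa
Formula: SPL = 20 * log10(p / p_ref)
Compute ratio: p / p_ref = 6.118 / 2e-05 = 305900
Compute log10: log10(305900) = 5.485579
Multiply: SPL = 20 * 5.485579 = 109.71

109.71 dB


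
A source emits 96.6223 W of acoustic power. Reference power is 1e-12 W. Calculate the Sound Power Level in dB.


Given values:
  W = 96.6223 W
  W_ref = 1e-12 W
Formula: SWL = 10 * log10(W / W_ref)
Compute ratio: W / W_ref = 96622300000000
Compute log10: log10(96622300000000) = 13.985077
Multiply: SWL = 10 * 13.985077 = 139.85

139.85 dB


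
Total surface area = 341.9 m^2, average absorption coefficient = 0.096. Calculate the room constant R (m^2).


Given values:
  S = 341.9 m^2, alpha = 0.096
Formula: R = S * alpha / (1 - alpha)
Numerator: 341.9 * 0.096 = 32.8224
Denominator: 1 - 0.096 = 0.904
R = 32.8224 / 0.904 = 36.31

36.31 m^2


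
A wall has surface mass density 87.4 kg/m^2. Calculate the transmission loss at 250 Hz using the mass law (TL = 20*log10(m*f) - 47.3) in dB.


Given values:
  m = 87.4 kg/m^2, f = 250 Hz
Formula: TL = 20 * log10(m * f) - 47.3
Compute m * f = 87.4 * 250 = 21850.0
Compute log10(21850.0) = 4.339451
Compute 20 * 4.339451 = 86.789
TL = 86.789 - 47.3 = 39.49

39.49 dB


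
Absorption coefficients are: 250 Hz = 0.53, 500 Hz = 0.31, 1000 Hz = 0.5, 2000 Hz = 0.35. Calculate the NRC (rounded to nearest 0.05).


Given values:
  a_250 = 0.53, a_500 = 0.31
  a_1000 = 0.5, a_2000 = 0.35
Formula: NRC = (a250 + a500 + a1000 + a2000) / 4
Sum = 0.53 + 0.31 + 0.5 + 0.35 = 1.69
NRC = 1.69 / 4 = 0.4225
Rounded to nearest 0.05: 0.4

0.4


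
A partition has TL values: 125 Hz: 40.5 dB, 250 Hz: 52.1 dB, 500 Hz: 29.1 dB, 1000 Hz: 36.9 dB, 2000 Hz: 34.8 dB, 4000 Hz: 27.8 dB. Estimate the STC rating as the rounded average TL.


Given TL values at each frequency:
  125 Hz: 40.5 dB
  250 Hz: 52.1 dB
  500 Hz: 29.1 dB
  1000 Hz: 36.9 dB
  2000 Hz: 34.8 dB
  4000 Hz: 27.8 dB
Formula: STC ~ round(average of TL values)
Sum = 40.5 + 52.1 + 29.1 + 36.9 + 34.8 + 27.8 = 221.2
Average = 221.2 / 6 = 36.87
Rounded: 37

37


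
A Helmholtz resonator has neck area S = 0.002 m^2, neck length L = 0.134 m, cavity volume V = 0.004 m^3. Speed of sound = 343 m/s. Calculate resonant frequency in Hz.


Given values:
  S = 0.002 m^2, L = 0.134 m, V = 0.004 m^3, c = 343 m/s
Formula: f = (c / (2*pi)) * sqrt(S / (V * L))
Compute V * L = 0.004 * 0.134 = 0.000536
Compute S / (V * L) = 0.002 / 0.000536 = 3.7313
Compute sqrt(3.7313) = 1.931657
Compute c / (2*pi) = 343 / 6.283185 = 54.590148
f = 54.590148 * 1.931657 = 105.45

105.45 Hz


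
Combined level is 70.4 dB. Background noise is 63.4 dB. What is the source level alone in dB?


Given values:
  L_total = 70.4 dB, L_bg = 63.4 dB
Formula: L_source = 10 * log10(10^(L_total/10) - 10^(L_bg/10))
Convert to linear:
  10^(70.4/10) = 10964781.9614
  10^(63.4/10) = 2187761.6239
Difference: 10964781.9614 - 2187761.6239 = 8777020.3375
L_source = 10 * log10(8777020.3375) = 69.43

69.43 dB


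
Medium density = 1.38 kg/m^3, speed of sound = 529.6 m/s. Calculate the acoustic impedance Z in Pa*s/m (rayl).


Given values:
  rho = 1.38 kg/m^3
  c = 529.6 m/s
Formula: Z = rho * c
Z = 1.38 * 529.6
Z = 730.85

730.85 rayl


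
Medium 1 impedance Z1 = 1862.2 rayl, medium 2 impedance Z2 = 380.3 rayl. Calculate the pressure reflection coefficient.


Given values:
  Z1 = 1862.2 rayl, Z2 = 380.3 rayl
Formula: R = (Z2 - Z1) / (Z2 + Z1)
Numerator: Z2 - Z1 = 380.3 - 1862.2 = -1481.9
Denominator: Z2 + Z1 = 380.3 + 1862.2 = 2242.5
R = -1481.9 / 2242.5 = -0.6608

-0.6608


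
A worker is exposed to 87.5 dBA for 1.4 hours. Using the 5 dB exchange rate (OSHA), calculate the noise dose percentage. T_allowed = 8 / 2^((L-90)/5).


Given values:
  L = 87.5 dBA, T = 1.4 hours
Formula: T_allowed = 8 / 2^((L - 90) / 5)
Compute exponent: (87.5 - 90) / 5 = -0.5
Compute 2^(-0.5) = 0.707107
T_allowed = 8 / 0.707107 = 11.313705 hours
Dose = (T / T_allowed) * 100
Dose = (1.4 / 11.313705) * 100 = 12.37

12.37 %


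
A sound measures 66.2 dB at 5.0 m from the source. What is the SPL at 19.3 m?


Given values:
  SPL1 = 66.2 dB, r1 = 5.0 m, r2 = 19.3 m
Formula: SPL2 = SPL1 - 20 * log10(r2 / r1)
Compute ratio: r2 / r1 = 19.3 / 5.0 = 3.86
Compute log10: log10(3.86) = 0.586587
Compute drop: 20 * 0.586587 = 11.7317
SPL2 = 66.2 - 11.7317 = 54.47

54.47 dB


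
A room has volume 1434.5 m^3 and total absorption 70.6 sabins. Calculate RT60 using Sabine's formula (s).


Given values:
  V = 1434.5 m^3
  A = 70.6 sabins
Formula: RT60 = 0.161 * V / A
Numerator: 0.161 * 1434.5 = 230.9545
RT60 = 230.9545 / 70.6 = 3.271

3.271 s


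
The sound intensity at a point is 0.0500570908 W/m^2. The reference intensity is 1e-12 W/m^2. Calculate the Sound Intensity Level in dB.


Given values:
  I = 0.0500570908 W/m^2
  I_ref = 1e-12 W/m^2
Formula: SIL = 10 * log10(I / I_ref)
Compute ratio: I / I_ref = 50057090800
Compute log10: log10(50057090800) = 10.699466
Multiply: SIL = 10 * 10.699466 = 106.99

106.99 dB


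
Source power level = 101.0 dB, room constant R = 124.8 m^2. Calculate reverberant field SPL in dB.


Given values:
  Lw = 101.0 dB, R = 124.8 m^2
Formula: SPL = Lw + 10 * log10(4 / R)
Compute 4 / R = 4 / 124.8 = 0.032051
Compute 10 * log10(0.032051) = -14.9416
SPL = 101.0 + (-14.9416) = 86.06

86.06 dB


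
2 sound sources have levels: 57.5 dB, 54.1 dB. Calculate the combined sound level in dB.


Formula: L_total = 10 * log10( sum(10^(Li/10)) )
  Source 1: 10^(57.5/10) = 562341.3252
  Source 2: 10^(54.1/10) = 257039.5783
Sum of linear values = 819380.9035
L_total = 10 * log10(819380.9035) = 59.13

59.13 dB


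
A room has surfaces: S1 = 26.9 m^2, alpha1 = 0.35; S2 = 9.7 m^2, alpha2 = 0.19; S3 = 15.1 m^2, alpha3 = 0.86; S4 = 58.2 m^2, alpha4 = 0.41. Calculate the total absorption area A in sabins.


Given surfaces:
  Surface 1: 26.9 * 0.35 = 9.415
  Surface 2: 9.7 * 0.19 = 1.843
  Surface 3: 15.1 * 0.86 = 12.986
  Surface 4: 58.2 * 0.41 = 23.862
Formula: A = sum(Si * alpha_i)
A = 9.415 + 1.843 + 12.986 + 23.862
A = 48.11

48.11 sabins


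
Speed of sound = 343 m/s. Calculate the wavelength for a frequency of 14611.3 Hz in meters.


Given values:
  c = 343 m/s, f = 14611.3 Hz
Formula: lambda = c / f
lambda = 343 / 14611.3
lambda = 0.0235

0.0235 m


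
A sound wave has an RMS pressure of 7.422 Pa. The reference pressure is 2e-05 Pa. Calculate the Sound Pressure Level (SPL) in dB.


Given values:
  p = 7.422 Pa
  p_ref = 2e-05 Pa
Formula: SPL = 20 * log10(p / p_ref)
Compute ratio: p / p_ref = 7.422 / 2e-05 = 371100
Compute log10: log10(371100) = 5.569491
Multiply: SPL = 20 * 5.569491 = 111.39

111.39 dB


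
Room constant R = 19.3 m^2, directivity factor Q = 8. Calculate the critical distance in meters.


Given values:
  R = 19.3 m^2, Q = 8
Formula: d_c = 0.141 * sqrt(Q * R)
Compute Q * R = 8 * 19.3 = 154.4
Compute sqrt(154.4) = 12.4258
d_c = 0.141 * 12.4258 = 1.752

1.752 m


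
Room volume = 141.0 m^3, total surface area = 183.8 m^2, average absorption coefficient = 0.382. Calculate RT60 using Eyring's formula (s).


Given values:
  V = 141.0 m^3, S = 183.8 m^2, alpha = 0.382
Formula: RT60 = 0.161 * V / (-S * ln(1 - alpha))
Compute ln(1 - 0.382) = ln(0.618) = -0.481267
Denominator: -183.8 * -0.481267 = 88.4569
Numerator: 0.161 * 141.0 = 22.701
RT60 = 22.701 / 88.4569 = 0.257

0.257 s


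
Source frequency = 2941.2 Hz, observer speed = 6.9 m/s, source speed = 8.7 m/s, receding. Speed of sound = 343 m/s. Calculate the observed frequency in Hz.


Given values:
  f_s = 2941.2 Hz, v_o = 6.9 m/s, v_s = 8.7 m/s
  Direction: receding
Formula: f_o = f_s * (c - v_o) / (c + v_s)
Numerator: c - v_o = 343 - 6.9 = 336.1
Denominator: c + v_s = 343 + 8.7 = 351.7
f_o = 2941.2 * 336.1 / 351.7 = 2810.74

2810.74 Hz


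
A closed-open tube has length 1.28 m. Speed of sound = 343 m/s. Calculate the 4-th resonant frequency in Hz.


Given values:
  Tube type: closed-open, L = 1.28 m, c = 343 m/s, n = 4
Formula: f_n = (2n - 1) * c / (4 * L)
Compute 2n - 1 = 2*4 - 1 = 7
Compute 4 * L = 4 * 1.28 = 5.12
f = 7 * 343 / 5.12
f = 468.95

468.95 Hz


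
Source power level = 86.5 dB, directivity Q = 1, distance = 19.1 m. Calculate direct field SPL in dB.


Given values:
  Lw = 86.5 dB, Q = 1, r = 19.1 m
Formula: SPL = Lw + 10 * log10(Q / (4 * pi * r^2))
Compute 4 * pi * r^2 = 4 * pi * 19.1^2 = 4584.3377
Compute Q / denom = 1 / 4584.3377 = 0.00021813
Compute 10 * log10(0.00021813) = -36.6128
SPL = 86.5 + (-36.6128) = 49.89

49.89 dB


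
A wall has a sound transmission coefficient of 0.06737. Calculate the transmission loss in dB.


Given values:
  tau = 0.06737
Formula: TL = 10 * log10(1 / tau)
Compute 1 / tau = 1 / 0.06737 = 14.8434
Compute log10(14.8434) = 1.171533
TL = 10 * 1.171533 = 11.72

11.72 dB


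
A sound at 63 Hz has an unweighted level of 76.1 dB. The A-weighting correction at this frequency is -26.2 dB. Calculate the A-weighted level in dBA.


Given values:
  SPL = 76.1 dB
  A-weighting at 63 Hz = -26.2 dB
Formula: L_A = SPL + A_weight
L_A = 76.1 + (-26.2)
L_A = 49.9

49.9 dBA


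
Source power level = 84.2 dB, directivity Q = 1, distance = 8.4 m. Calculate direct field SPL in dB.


Given values:
  Lw = 84.2 dB, Q = 1, r = 8.4 m
Formula: SPL = Lw + 10 * log10(Q / (4 * pi * r^2))
Compute 4 * pi * r^2 = 4 * pi * 8.4^2 = 886.6831
Compute Q / denom = 1 / 886.6831 = 0.0011278
Compute 10 * log10(0.0011278) = -29.4777
SPL = 84.2 + (-29.4777) = 54.72

54.72 dB
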